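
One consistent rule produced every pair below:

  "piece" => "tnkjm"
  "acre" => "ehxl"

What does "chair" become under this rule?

gmgpz

Letter i (0-indexed) is shifted by i+4, so successive shifts are 4, 5, 6, ….
For chair: c+4=g, h+5=m, a+6=g, i+7=p, r+8=z.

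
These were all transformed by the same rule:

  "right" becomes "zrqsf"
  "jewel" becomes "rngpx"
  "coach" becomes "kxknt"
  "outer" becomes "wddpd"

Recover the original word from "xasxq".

prime

In right: r→z is +8, i→r is +9, g→q is +10, h→s is +11 — the shift increases by 1 each position. Letter i (0-indexed) is shifted by i+8, so successive shifts are 8, 9, 10, ….
Decoding xasxq: x−8=p, a−9=r, s−10=i, x−11=m, q−12=e.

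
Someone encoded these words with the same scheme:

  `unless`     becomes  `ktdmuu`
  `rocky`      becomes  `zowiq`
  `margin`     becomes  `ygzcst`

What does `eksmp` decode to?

quiet

Each letter's alphabet position (a=0..z=25) is mapped through 21·x+6 mod 26 — an affine cipher.
Reversing it on eksmp: e(4)→5·(4−6)≡16=q; k(10)→5·(10−6)≡20=u; s(18)→5·(18−6)≡8=i; m(12)→5·(12−6)≡4=e; p(15)→5·(15−6)≡19=t (all mod 26).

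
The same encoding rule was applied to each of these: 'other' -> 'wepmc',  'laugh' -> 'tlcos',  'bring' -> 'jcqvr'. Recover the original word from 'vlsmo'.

naked

Shifts by position in other: pos 0: o→w (+8), pos 1: t→e (+11), pos 2: h→p (+8), pos 3: e→m (+8), pos 4: r→c (+11) — repeating every 3. The shifts repeat in a cycle of length 3: positions 0,1,… shift by +8, +11, +8, then the pattern repeats.
Undoing it on vlsmo: v−8=n, l−11=a, s−8=k, m−8=e, o−11=d.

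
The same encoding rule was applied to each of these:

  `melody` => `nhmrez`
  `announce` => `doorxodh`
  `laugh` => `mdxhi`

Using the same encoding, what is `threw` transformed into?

uishx

The shift depends on letter class: consonant m→n is +1, but vowel e→h is +3. The rule splits by letter class: vowels +3, consonants +1.
On threw: t(cons)+1=u, h(cons)+1=i, r(cons)+1=s, e(vowel)+3=h, w(cons)+1=x.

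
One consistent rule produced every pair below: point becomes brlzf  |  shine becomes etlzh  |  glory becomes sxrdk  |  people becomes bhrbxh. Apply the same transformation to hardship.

tddpetlb

Two shifts are in play — +3 for a/e/i/o/u, +12 for every other letter.
On hardship: h(cons)+12=t, a(vowel)+3=d, r(cons)+12=d, d(cons)+12=p, s(cons)+12=e, h(cons)+12=t, i(vowel)+3=l, p(cons)+12=b.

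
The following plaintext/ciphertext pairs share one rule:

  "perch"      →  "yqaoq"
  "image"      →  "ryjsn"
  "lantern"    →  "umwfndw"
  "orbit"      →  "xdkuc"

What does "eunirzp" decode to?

viewing

A repeating key of period 2 is used — shifts +9, +12 over and over.
Undoing it on eunirzp: e−9=v, u−12=i, n−9=e, i−12=w, r−9=i, z−12=n, p−9=g.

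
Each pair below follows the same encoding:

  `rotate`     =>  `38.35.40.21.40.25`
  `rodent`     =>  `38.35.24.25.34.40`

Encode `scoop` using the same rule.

Each letter is replaced by its alphabet position (a=1..z=26) + 20.
For scoop: s=19→39, c=3→23, o=15→35, o=15→35, p=16→36.

39.23.35.35.36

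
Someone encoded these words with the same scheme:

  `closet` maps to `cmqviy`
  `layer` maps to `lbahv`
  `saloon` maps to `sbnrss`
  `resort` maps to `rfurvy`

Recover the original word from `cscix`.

craft

In closet: c→c is +0, l→m is +1, o→q is +2, s→v is +3 — the shift increases by 1 each position. Each letter shifts forward by its position index (0, 1, 2, …) — the shift grows by one for each successive letter.
Undoing it on cscix: c−0=c, s−1=r, c−2=a, i−3=f, x−4=t.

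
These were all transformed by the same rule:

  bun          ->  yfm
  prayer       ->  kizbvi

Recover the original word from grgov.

title

Each pair mirrors across the alphabet (b↔y, u↔f, n↔m): positions sum to 25. Each letter is replaced by its mirror in the alphabet: a↔z, b↔y, c↔x, and so on (the Atbash cipher).
Decoding grgov: g↔t, r↔i, g↔t, o↔l, v↔e.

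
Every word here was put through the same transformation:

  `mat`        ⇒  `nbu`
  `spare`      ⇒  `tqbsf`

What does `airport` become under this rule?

bjsqpsu

Compare letters: m→n is +1, a→b is +1, t→u is +1 — a constant shift. Every letter moves 1 place later in the alphabet, wrapping around z→a.
For airport: a+1=b, i+1=j, r+1=s, p+1=q, o+1=p, r+1=s, t+1=u.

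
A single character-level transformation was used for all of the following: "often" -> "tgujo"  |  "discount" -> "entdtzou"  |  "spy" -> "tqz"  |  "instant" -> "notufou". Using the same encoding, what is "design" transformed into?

ejtnho

The shift depends on letter class: consonant f→g is +1, but vowel o→t is +5. The rule splits by letter class: vowels +5, consonants +1.
Applying it to design: d(cons)+1=e, e(vowel)+5=j, s(cons)+1=t, i(vowel)+5=n, g(cons)+1=h, n(cons)+1=o.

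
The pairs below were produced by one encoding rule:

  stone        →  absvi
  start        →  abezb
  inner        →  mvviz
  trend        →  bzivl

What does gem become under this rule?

The shift depends on letter class: consonant s→a is +8, but vowel o→s is +4. Two shifts are in play — +4 for a/e/i/o/u, +8 for every other letter.
On gem: g(cons)+8=o, e(vowel)+4=i, m(cons)+8=u.

oiu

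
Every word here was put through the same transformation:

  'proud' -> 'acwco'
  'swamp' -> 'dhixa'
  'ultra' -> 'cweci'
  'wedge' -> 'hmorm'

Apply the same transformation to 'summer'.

dcxxmc

The shift depends on letter class: consonant p→a is +11, but vowel o→w is +8. Vowels shift forward by 8 and consonants shift forward by 11.
On summer: s(cons)+11=d, u(vowel)+8=c, m(cons)+11=x, m(cons)+11=x, e(vowel)+8=m, r(cons)+11=c.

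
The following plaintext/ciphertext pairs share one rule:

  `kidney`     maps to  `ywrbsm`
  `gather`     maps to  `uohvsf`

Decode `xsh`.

jet

Compare letters: k→y is +14, i→w is +14, d→r is +14 — a constant shift. This is a Caesar cipher with shift 14.
Reversing it on xsh: x−14=j, s−14=e, h−14=t.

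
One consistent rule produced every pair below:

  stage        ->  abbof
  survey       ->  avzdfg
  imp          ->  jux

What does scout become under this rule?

akpvb

The shift depends on letter class: consonant s→a is +8, but vowel a→b is +1. Two shifts are in play — +1 for a/e/i/o/u, +8 for every other letter.
For scout: s(cons)+8=a, c(cons)+8=k, o(vowel)+1=p, u(vowel)+1=v, t(cons)+8=b.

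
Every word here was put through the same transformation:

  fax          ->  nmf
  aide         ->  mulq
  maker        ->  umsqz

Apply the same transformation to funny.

The shift depends on letter class: consonant f→n is +8, but vowel a→m is +12. Vowels shift forward by 12 and consonants shift forward by 8.
For funny: f(cons)+8=n, u(vowel)+12=g, n(cons)+8=v, n(cons)+8=v, y(cons)+8=g.

ngvvg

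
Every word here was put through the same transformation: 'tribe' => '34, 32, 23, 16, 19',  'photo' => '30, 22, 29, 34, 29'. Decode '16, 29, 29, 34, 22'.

booth

t is letter #20 and maps to 34: an offset of 14. Letters become their 1-based position plus 14 (so a→15, b→16, …).
Decoding 16, 29, 29, 34, 22: 16→(16−14)÷1=2=b, 29→(29−14)÷1=15=o, 29→(29−14)÷1=15=o, 34→(34−14)÷1=20=t, 22→(22−14)÷1=8=h.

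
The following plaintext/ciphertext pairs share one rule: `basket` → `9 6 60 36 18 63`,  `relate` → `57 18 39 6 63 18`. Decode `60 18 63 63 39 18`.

settle

b(#2)→9 and a(#1)→6: differences scale by 3, so n = 3·pos + 3. The formula is n = 3×(alphabet index, a=1) + 3.
Undoing it on 60 18 63 63 39 18: 60→(60−3)÷3=19=s, 18→(18−3)÷3=5=e, 63→(63−3)÷3=20=t, 63→(63−3)÷3=20=t, 39→(39−3)÷3=12=l, 18→(18−3)÷3=5=e.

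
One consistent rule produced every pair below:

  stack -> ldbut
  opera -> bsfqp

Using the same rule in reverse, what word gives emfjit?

Two steps: reverse the string, then apply a Caesar shift of +1.
Decoding emfjit: shift back: e−1=d, m−1=l, f−1=e, j−1=i, i−1=h, t−1=s → dleihs; then reverse → shield.

shield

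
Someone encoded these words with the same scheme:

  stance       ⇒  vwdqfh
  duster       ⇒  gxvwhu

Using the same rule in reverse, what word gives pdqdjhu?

Compare letters: s→v is +3, t→w is +3, a→d is +3 — a constant shift. Every letter moves 3 places later in the alphabet, wrapping around z→a.
Undoing it on pdqdjhu: p−3=m, d−3=a, q−3=n, d−3=a, j−3=g, h−3=e, u−3=r.

manager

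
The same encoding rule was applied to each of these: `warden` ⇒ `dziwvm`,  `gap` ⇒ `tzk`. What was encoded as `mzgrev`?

native

Letters are reflected about the middle of the alphabet (position → 25−position): Atbash.
Decoding mzgrev: m↔n, z↔a, g↔t, r↔i, e↔v, v↔e.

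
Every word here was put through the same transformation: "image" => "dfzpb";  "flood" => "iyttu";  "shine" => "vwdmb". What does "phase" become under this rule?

i(8)→d(3) and m(12)→f(5) fit y≡7x+25 (mod 26); the inverse of 7 mod 26 is 15. Treating letters as 0–25, the rule is x ↦ 7x + 25 (mod 26).
Applying it to phase: p(15)→7·15+25≡0=a; h(7)→7·7+25≡22=w; a(0)→7·0+25≡25=z; s(18)→7·18+25≡21=v; e(4)→7·4+25≡1=b (all mod 26).

awzvb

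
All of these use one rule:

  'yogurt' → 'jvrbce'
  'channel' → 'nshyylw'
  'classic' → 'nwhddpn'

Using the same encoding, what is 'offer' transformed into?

The shift depends on letter class: consonant y→j is +11, but vowel o→v is +7. Vowels shift forward by 7 and consonants shift forward by 11.
Applying it to offer: o(vowel)+7=v, f(cons)+11=q, f(cons)+11=q, e(vowel)+7=l, r(cons)+11=c.

vqqlc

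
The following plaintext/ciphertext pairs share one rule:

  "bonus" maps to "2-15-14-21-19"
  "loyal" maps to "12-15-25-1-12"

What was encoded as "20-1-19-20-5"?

Letters become their 1-indexed alphabet positions: a=1 … z=26.
Decoding 20-1-19-20-5: 20=t, 1=a, 19=s, 20=t, 5=e.

taste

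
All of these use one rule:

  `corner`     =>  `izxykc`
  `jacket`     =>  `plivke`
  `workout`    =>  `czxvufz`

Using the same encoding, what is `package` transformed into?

Shifts by position in corner: pos 0: c→i (+6), pos 1: o→z (+11), pos 2: r→x (+6), pos 3: n→y (+11) — repeating every 2. It's a Vigenère-style cipher with numeric key [6,11]: position i shifts by key[i mod 2].
For package: p+6=v, a+11=l, c+6=i, k+11=v, a+6=g, g+11=r, e+6=k.

vlivgrk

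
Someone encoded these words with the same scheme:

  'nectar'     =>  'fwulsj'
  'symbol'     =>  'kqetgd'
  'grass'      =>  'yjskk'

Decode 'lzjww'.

Each letter is shifted forward by 18 in the alphabet (a Caesar shift of +18).
Decoding lzjww: l−18=t, z−18=h, j−18=r, w−18=e, w−18=e.

three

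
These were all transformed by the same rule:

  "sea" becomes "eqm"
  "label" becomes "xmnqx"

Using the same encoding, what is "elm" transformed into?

qxy

This is a Caesar cipher with shift 12.
For elm: e+12=q, l+12=x, m+12=y.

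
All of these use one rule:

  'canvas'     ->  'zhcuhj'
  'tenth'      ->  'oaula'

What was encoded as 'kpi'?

The output letters match the input read backwards, each shifted +7: canvas reversed is savnac. Read the word backwards and shift each letter +7.
Decoding kpi: shift back: k−7=d, p−7=i, i−7=b → dib; then reverse → bid.

bid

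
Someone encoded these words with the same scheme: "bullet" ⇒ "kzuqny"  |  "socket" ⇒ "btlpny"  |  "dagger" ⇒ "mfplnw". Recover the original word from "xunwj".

opera

Shifts by position in bullet: pos 0: b→k (+9), pos 1: u→z (+5), pos 2: l→u (+9), pos 3: l→q (+5) — repeating every 2. The shifts repeat in a cycle of length 2: positions 0,1,… shift by +9, +5, then the pattern repeats.
Decoding xunwj: x−9=o, u−5=p, n−9=e, w−5=r, j−9=a.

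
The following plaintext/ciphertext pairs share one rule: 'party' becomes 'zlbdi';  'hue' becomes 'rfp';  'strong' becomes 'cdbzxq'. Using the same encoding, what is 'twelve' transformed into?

Vowels shift forward by 11 and consonants shift forward by 10.
For twelve: t(cons)+10=d, w(cons)+10=g, e(vowel)+11=p, l(cons)+10=v, v(cons)+10=f, e(vowel)+11=p.

dgpvfp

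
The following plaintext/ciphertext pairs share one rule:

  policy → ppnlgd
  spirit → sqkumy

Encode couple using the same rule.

The shift increases by 1 at each position, starting from +0: 0, 1, 2, ….
Applying it to couple: c+0=c, o+1=p, u+2=w, p+3=s, l+4=p, e+5=j.

cpwspj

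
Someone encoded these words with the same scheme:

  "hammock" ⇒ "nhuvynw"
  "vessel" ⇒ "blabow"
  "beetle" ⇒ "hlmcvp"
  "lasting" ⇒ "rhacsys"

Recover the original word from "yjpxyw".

In hammock: h→n is +6, a→h is +7, m→u is +8, m→v is +9 — the shift increases by 1 each position. The shift increases by 1 at each position, starting from +6: 6, 7, 8, ….
Undoing it on yjpxyw: y−6=s, j−7=c, p−8=h, x−9=o, y−10=o, w−11=l.

school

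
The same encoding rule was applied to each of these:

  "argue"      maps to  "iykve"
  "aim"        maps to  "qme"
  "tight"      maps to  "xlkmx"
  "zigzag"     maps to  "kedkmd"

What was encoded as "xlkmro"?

knight

The output letters match the input read backwards, each shifted +4: argue reversed is eugra. Two steps: reverse the string, then apply a Caesar shift of +4.
Undoing it on xlkmro: shift back: x−4=t, l−4=h, k−4=g, m−4=i, r−4=n, o−4=k → thgink; then reverse → knight.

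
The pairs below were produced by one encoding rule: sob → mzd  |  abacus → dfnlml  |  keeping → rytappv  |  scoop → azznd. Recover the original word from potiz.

oxide

The output letters match the input read backwards, each shifted +11: sob reversed is bos. The word is reversed, then every letter is shifted forward by 11.
Decoding potiz: shift back: p−11=e, o−11=d, t−11=i, i−11=x, z−11=o → edixo; then reverse → oxide.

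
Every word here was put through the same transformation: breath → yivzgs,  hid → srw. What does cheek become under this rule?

Each pair mirrors across the alphabet (b↔y, r↔i, e↔v): positions sum to 25. Letters are reflected about the middle of the alphabet (position → 25−position): Atbash.
For cheek: c↔x, h↔s, e↔v, e↔v, k↔p.

xsvvp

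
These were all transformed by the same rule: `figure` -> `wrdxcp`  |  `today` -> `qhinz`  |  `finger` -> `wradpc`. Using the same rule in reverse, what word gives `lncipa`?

warden

Each letter's alphabet position (a=0..z=25) is mapped through 7·x+13 mod 26 — an affine cipher.
Decoding lncipa: l(11)→15·(11−13)≡22=w; n(13)→15·(13−13)≡0=a; c(2)→15·(2−13)≡17=r; i(8)→15·(8−13)≡3=d; p(15)→15·(15−13)≡4=e; a(0)→15·(0−13)≡13=n (all mod 26).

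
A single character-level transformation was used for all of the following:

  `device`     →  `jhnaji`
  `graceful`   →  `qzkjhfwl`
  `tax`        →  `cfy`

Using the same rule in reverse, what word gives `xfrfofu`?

The output letters match the input read backwards, each shifted +5: device reversed is ecived. Two steps: reverse the string, then apply a Caesar shift of +5.
Decoding xfrfofu: shift back: x−5=s, f−5=a, r−5=m, f−5=a, o−5=j, f−5=a, u−5=p → samajap; then reverse → pajamas.

pajamas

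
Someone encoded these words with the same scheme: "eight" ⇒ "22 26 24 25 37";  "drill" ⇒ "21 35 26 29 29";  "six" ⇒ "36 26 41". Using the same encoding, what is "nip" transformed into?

31 26 33

The number is (letter's place in the alphabet, a=1) + 17.
Applying it to nip: n=14→31, i=9→26, p=16→33.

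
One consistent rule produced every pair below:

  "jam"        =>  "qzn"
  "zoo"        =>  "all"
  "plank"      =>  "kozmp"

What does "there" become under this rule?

Each letter is replaced by its mirror in the alphabet: a↔z, b↔y, c↔x, and so on (the Atbash cipher).
On there: t↔g, h↔s, e↔v, r↔i, e↔v.

gsviv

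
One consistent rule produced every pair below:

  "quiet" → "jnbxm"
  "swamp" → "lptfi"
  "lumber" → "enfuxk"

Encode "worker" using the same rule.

phkdxk

Compare letters: q→j is +19, u→n is +19, i→b is +19 — a constant shift. It's a constant shift of +19 (ROT19).
For worker: w+19=p, o+19=h, r+19=k, k+19=d, e+19=x, r+19=k.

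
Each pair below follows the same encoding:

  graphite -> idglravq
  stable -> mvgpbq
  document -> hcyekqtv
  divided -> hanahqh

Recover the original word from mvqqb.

This is an affine cipher: with a=0,…,z=25, each position x becomes (9x+6) mod 26.
Reversing it on mvqqb: m(12)→3·(12−6)≡18=s; v(21)→3·(21−6)≡19=t; q(16)→3·(16−6)≡4=e; q(16)→3·(16−6)≡4=e; b(1)→3·(1−6)≡11=l (all mod 26).

steel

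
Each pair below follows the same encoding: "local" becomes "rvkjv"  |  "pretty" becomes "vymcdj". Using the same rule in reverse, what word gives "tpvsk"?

Letter i (0-indexed) is shifted by i+6, so successive shifts are 6, 7, 8, ….
Undoing it on tpvsk: t−6=n, p−7=i, v−8=n, s−9=j, k−10=a.

ninja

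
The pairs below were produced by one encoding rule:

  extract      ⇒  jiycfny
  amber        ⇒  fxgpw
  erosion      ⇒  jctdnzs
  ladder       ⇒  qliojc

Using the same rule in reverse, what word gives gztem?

A repeating key of period 2 is used — shifts +5, +11 over and over.
Undoing it on gztem: g−5=b, z−11=o, t−5=o, e−11=t, m−5=h.

booth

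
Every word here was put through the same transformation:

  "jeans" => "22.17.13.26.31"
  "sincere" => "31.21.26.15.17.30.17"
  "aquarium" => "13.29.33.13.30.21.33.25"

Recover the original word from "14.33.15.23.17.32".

bucket

Each letter is replaced by its alphabet position (a=1..z=26) + 12.
Decoding 14.33.15.23.17.32: 14→(14−12)÷1=2=b, 33→(33−12)÷1=21=u, 15→(15−12)÷1=3=c, 23→(23−12)÷1=11=k, 17→(17−12)÷1=5=e, 32→(32−12)÷1=20=t.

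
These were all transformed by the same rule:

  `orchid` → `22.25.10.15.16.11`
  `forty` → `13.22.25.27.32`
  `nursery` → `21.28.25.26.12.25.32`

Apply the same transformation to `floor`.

o is letter #15 and maps to 22: an offset of 7. Letters become their 1-based position plus 7 (so a→8, b→9, …).
On floor: f=6→13, l=12→19, o=15→22, o=15→22, r=18→25.

13.19.22.22.25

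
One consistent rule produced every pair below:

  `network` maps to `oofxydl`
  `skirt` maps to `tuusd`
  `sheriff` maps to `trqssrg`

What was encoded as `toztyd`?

sensor

The shifts repeat in a cycle of length 3: positions 0,1,… shift by +1, +10, +12, then the pattern repeats.
Undoing it on toztyd: t−1=s, o−10=e, z−12=n, t−1=s, y−10=o, d−12=r.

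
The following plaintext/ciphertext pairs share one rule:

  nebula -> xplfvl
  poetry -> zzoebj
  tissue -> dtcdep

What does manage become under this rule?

wlxlqp

Shifts by position in nebula: pos 0: n→x (+10), pos 1: e→p (+11), pos 2: b→l (+10), pos 3: u→f (+11) — repeating every 2. It's a Vigenère-style cipher with numeric key [10,11]: position i shifts by key[i mod 2].
On manage: m+10=w, a+11=l, n+10=x, a+11=l, g+10=q, e+11=p.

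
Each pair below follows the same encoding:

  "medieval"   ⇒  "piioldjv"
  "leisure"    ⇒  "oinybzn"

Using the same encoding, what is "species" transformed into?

In medieval: m→p is +3, e→i is +4, d→i is +5, i→o is +6 — the shift increases by 1 each position. The shift increases by 1 at each position, starting from +3: 3, 4, 5, ….
On species: s+3=v, p+4=t, e+5=j, c+6=i, i+7=p, e+8=m, s+9=b.

vtjipmb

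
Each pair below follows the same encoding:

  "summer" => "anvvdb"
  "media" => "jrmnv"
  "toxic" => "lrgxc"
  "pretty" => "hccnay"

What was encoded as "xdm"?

duo

Two steps: reverse the string, then apply a Caesar shift of +9.
Undoing it on xdm: shift back: x−9=o, d−9=u, m−9=d → oud; then reverse → duo.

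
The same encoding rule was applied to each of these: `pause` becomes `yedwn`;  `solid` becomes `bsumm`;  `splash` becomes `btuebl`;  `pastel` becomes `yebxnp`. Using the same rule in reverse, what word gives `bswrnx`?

A repeating key of period 2 is used — shifts +9, +4 over and over.
Reversing it on bswrnx: b−9=s, s−4=o, w−9=n, r−4=n, n−9=e, x−4=t.

sonnet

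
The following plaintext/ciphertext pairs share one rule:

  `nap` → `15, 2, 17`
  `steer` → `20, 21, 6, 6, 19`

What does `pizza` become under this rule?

n is letter #14 and maps to 15: an offset of 1. Letters become their 1-based position plus 1 (so a→2, b→3, …).
On pizza: p=16→17, i=9→10, z=26→27, z=26→27, a=1→2.

17, 10, 27, 27, 2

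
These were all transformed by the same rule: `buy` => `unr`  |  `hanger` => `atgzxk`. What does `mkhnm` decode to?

Compare letters: b→u is +19, u→n is +19, y→r is +19 — a constant shift. Each letter is shifted forward by 19 in the alphabet (a Caesar shift of +19).
Decoding mkhnm: m−19=t, k−19=r, h−19=o, n−19=u, m−19=t.

trout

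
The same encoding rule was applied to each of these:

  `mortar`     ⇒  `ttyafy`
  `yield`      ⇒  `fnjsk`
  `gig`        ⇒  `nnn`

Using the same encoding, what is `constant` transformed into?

jtuzafua

The shift depends on letter class: consonant m→t is +7, but vowel o→t is +5. The rule splits by letter class: vowels +5, consonants +7.
Applying it to constant: c(cons)+7=j, o(vowel)+5=t, n(cons)+7=u, s(cons)+7=z, t(cons)+7=a, a(vowel)+5=f, n(cons)+7=u, t(cons)+7=a.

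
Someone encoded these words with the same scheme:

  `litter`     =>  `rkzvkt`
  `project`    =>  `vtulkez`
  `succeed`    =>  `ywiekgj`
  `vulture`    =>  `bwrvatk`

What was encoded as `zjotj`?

third

Shifts by position in litter: pos 0: l→r (+6), pos 1: i→k (+2), pos 2: t→z (+6), pos 3: t→v (+2) — repeating every 2. The shifts repeat in a cycle of length 2: positions 0,1,… shift by +6, +2, then the pattern repeats.
Decoding zjotj: z−6=t, j−2=h, o−6=i, t−2=r, j−6=d.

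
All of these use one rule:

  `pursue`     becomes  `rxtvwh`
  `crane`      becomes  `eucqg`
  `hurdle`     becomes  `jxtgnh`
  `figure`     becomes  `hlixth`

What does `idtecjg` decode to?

Shifts by position in pursue: pos 0: p→r (+2), pos 1: u→x (+3), pos 2: r→t (+2), pos 3: s→v (+3) — repeating every 2. The shifts repeat in a cycle of length 2: positions 0,1,… shift by +2, +3, then the pattern repeats.
Undoing it on idtecjg: i−2=g, d−3=a, t−2=r, e−3=b, c−2=a, j−3=g, g−2=e.

garbage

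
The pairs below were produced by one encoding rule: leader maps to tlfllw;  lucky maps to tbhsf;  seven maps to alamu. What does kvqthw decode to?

collar

Shifts by position in leader: pos 0: l→t (+8), pos 1: e→l (+7), pos 2: a→f (+5), pos 3: d→l (+8), pos 4: e→l (+7), pos 5: r→w (+5) — repeating every 3. The shifts repeat in a cycle of length 3: positions 0,1,… shift by +8, +7, +5, then the pattern repeats.
Reversing it on kvqthw: k−8=c, v−7=o, q−5=l, t−8=l, h−7=a, w−5=r.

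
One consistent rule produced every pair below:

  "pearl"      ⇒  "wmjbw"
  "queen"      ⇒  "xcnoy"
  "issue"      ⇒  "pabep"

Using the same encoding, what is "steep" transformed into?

Letter i (0-indexed) is shifted by i+7, so successive shifts are 7, 8, 9, ….
For steep: s+7=z, t+8=b, e+9=n, e+10=o, p+11=a.

zbnoa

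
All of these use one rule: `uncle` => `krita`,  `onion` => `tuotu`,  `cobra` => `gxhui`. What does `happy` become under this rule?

evvgn

The output letters match the input read backwards, each shifted +6: uncle reversed is elcnu. The word is reversed, then every letter is shifted forward by 6.
Applying it to happy: reverse → yppah; then shift: y+6=e, p+6=v, p+6=v, a+6=g, h+6=n.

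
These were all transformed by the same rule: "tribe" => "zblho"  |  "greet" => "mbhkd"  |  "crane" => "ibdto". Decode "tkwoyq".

nation

It's a Vigenère-style cipher with numeric key [6,10,3]: position i shifts by key[i mod 3].
Undoing it on tkwoyq: t−6=n, k−10=a, w−3=t, o−6=i, y−10=o, q−3=n.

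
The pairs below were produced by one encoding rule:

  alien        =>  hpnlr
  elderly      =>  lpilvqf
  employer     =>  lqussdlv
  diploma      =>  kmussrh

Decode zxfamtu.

station

Shifts by position in alien: pos 0: a→h (+7), pos 1: l→p (+4), pos 2: i→n (+5), pos 3: e→l (+7), pos 4: n→r (+4) — repeating every 3. A repeating key of period 3 is used — shifts +7, +4, +5 over and over.
Decoding zxfamtu: z−7=s, x−4=t, f−5=a, a−7=t, m−4=i, t−5=o, u−7=n.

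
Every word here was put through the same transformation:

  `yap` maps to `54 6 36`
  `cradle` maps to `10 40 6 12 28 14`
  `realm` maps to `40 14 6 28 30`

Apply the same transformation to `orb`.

With a=1..z=26, the number is 2·pos + 4.
On orb: o=15→34, r=18→40, b=2→8.

34 40 8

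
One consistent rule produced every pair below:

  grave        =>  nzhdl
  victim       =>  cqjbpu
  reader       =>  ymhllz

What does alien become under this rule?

A repeating key of period 2 is used — shifts +7, +8 over and over.
Applying it to alien: a+7=h, l+8=t, i+7=p, e+8=m, n+7=u.

htpmu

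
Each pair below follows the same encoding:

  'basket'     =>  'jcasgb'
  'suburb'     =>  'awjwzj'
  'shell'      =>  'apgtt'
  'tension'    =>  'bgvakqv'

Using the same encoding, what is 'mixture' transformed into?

ukfbwzg

The shift depends on letter class: consonant b→j is +8, but vowel a→c is +2. Two shifts are in play — +2 for a/e/i/o/u, +8 for every other letter.
For mixture: m(cons)+8=u, i(vowel)+2=k, x(cons)+8=f, t(cons)+8=b, u(vowel)+2=w, r(cons)+8=z, e(vowel)+2=g.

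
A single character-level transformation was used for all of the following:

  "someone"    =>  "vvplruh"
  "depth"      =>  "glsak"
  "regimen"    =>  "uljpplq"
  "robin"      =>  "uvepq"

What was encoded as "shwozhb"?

pathway

Shifts by position in someone: pos 0: s→v (+3), pos 1: o→v (+7), pos 2: m→p (+3), pos 3: e→l (+7) — repeating every 2. A repeating key of period 2 is used — shifts +3, +7 over and over.
Reversing it on shwozhb: s−3=p, h−7=a, w−3=t, o−7=h, z−3=w, h−7=a, b−3=y.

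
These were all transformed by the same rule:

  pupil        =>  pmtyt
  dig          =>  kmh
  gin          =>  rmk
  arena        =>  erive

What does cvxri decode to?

The output letters match the input read backwards, each shifted +4: pupil reversed is lipup. The word is reversed, then every letter is shifted forward by 4.
Undoing it on cvxri: shift back: c−4=y, v−4=r, x−4=t, r−4=n, i−4=e → yrtne; then reverse → entry.

entry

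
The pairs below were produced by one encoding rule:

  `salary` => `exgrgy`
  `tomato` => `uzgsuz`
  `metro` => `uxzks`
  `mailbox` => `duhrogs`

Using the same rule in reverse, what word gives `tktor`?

The output letters match the input read backwards, each shifted +6: salary reversed is yralas. The word is reversed, then every letter is shifted forward by 6.
Reversing it on tktor: shift back: t−6=n, k−6=e, t−6=n, o−6=i, r−6=l → nenil; then reverse → linen.

linen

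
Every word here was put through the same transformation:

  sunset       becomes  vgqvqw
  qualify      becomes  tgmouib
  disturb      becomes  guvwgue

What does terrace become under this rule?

The shift depends on letter class: consonant s→v is +3, but vowel u→g is +12. Two shifts are in play — +12 for a/e/i/o/u, +3 for every other letter.
For terrace: t(cons)+3=w, e(vowel)+12=q, r(cons)+3=u, r(cons)+3=u, a(vowel)+12=m, c(cons)+3=f, e(vowel)+12=q.

wquumfq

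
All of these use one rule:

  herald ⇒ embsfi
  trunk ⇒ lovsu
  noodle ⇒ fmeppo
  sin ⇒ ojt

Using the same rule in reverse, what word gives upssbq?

parrot

The word is reversed, then every letter is shifted forward by 1.
Decoding upssbq: shift back: u−1=t, p−1=o, s−1=r, s−1=r, b−1=a, q−1=p → torrap; then reverse → parrot.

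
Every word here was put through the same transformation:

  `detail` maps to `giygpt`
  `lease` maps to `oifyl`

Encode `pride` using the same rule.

svnjl

In detail: d→g is +3, e→i is +4, t→y is +5, a→g is +6 — the shift increases by 1 each position. Letter i (0-indexed) is shifted by i+3, so successive shifts are 3, 4, 5, ….
On pride: p+3=s, r+4=v, i+5=n, d+6=j, e+7=l.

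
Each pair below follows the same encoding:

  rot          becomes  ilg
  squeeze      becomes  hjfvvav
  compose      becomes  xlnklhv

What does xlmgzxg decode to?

Each letter is replaced by its mirror in the alphabet: a↔z, b↔y, c↔x, and so on (the Atbash cipher).
Reversing it on xlmgzxg: x↔c, l↔o, m↔n, g↔t, z↔a, x↔c, g↔t.

contact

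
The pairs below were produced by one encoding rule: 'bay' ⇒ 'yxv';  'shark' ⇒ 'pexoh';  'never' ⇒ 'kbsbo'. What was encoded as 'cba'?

Compare letters: b→y is +23, a→x is +23, y→v is +23 — a constant shift. Each letter is shifted forward by 23 in the alphabet (a Caesar shift of +23).
Reversing it on cba: c−23=f, b−23=e, a−23=d.

fed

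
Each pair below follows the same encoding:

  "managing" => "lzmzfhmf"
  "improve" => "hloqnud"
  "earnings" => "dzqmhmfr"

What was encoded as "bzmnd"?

This is a Caesar cipher with shift 25.
Reversing it on bzmnd: b−25=c, z−25=a, m−25=n, n−25=o, d−25=e.

canoe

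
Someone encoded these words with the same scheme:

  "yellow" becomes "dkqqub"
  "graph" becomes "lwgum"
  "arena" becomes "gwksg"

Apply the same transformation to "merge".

The shift depends on letter class: consonant y→d is +5, but vowel e→k is +6. Two shifts are in play — +6 for a/e/i/o/u, +5 for every other letter.
On merge: m(cons)+5=r, e(vowel)+6=k, r(cons)+5=w, g(cons)+5=l, e(vowel)+6=k.

rkwlk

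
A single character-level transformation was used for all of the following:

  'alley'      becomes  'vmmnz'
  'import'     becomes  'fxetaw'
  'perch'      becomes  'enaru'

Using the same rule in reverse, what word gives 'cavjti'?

dragon

This is an affine cipher: with a=0,…,z=25, each position x becomes (11x+21) mod 26.
Undoing it on cavjti: c(2)→19·(2−21)≡3=d; a(0)→19·(0−21)≡17=r; v(21)→19·(21−21)≡0=a; j(9)→19·(9−21)≡6=g; t(19)→19·(19−21)≡14=o; i(8)→19·(8−21)≡13=n (all mod 26).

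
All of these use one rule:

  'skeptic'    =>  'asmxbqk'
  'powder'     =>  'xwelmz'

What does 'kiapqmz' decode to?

It's a constant shift of +8 (ROT8).
Undoing it on kiapqmz: k−8=c, i−8=a, a−8=s, p−8=h, q−8=i, m−8=e, z−8=r.

cashier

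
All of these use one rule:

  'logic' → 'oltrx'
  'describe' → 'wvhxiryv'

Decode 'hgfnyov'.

Each pair mirrors across the alphabet (l↔o, o↔l, g↔t): positions sum to 25. Letters are reflected about the middle of the alphabet (position → 25−position): Atbash.
Reversing it on hgfnyov: h↔s, g↔t, f↔u, n↔m, y↔b, o↔l, v↔e.

stumble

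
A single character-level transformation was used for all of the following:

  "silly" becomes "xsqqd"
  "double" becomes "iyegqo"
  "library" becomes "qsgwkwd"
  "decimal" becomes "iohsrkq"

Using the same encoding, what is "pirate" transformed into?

uswkyo

The shift depends on letter class: consonant s→x is +5, but vowel i→s is +10. The rule splits by letter class: vowels +10, consonants +5.
Applying it to pirate: p(cons)+5=u, i(vowel)+10=s, r(cons)+5=w, a(vowel)+10=k, t(cons)+5=y, e(vowel)+10=o.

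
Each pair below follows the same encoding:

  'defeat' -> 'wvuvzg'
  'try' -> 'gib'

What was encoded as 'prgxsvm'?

kitchen

This is the alphabet-reversal cipher (Atbash): a becomes z, b becomes y, etc.
Decoding prgxsvm: p↔k, r↔i, g↔t, x↔c, s↔h, v↔e, m↔n.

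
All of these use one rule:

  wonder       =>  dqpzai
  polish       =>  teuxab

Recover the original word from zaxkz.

The output letters match the input read backwards, each shifted +12: wonder reversed is rednow. Read the word backwards and shift each letter +12.
Reversing it on zaxkz: shift back: z−12=n, a−12=o, x−12=l, k−12=y, z−12=n → nolyn; then reverse → nylon.

nylon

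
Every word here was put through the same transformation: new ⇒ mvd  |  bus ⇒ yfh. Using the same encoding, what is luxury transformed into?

Each pair mirrors across the alphabet (n↔m, e↔v, w↔d): positions sum to 25. This is the alphabet-reversal cipher (Atbash): a becomes z, b becomes y, etc.
Applying it to luxury: l↔o, u↔f, x↔c, u↔f, r↔i, y↔b.

ofcfib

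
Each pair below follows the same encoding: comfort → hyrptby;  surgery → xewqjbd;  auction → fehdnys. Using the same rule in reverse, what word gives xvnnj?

Shifts by position in comfort: pos 0: c→h (+5), pos 1: o→y (+10), pos 2: m→r (+5), pos 3: f→p (+10) — repeating every 2. The shifts repeat in a cycle of length 2: positions 0,1,… shift by +5, +10, then the pattern repeats.
Undoing it on xvnnj: x−5=s, v−10=l, n−5=i, n−10=d, j−5=e.

slide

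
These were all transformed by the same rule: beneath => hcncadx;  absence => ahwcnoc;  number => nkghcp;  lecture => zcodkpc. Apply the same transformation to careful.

b(1)→h(7) and e(4)→c(2) fit y≡7x+0 (mod 26); the inverse of 7 mod 26 is 15. Treating letters as 0–25, the rule is x ↦ 7x + 0 (mod 26).
Applying it to careful: c(2)→7·2+0≡14=o; a(0)→7·0+0≡0=a; r(17)→7·17+0≡15=p; e(4)→7·4+0≡2=c; f(5)→7·5+0≡9=j; u(20)→7·20+0≡10=k; l(11)→7·11+0≡25=z (all mod 26).

oapcjkz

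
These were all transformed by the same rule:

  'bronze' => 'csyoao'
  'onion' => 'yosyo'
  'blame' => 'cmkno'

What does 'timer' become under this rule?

Two shifts are in play — +10 for a/e/i/o/u, +1 for every other letter.
Applying it to timer: t(cons)+1=u, i(vowel)+10=s, m(cons)+1=n, e(vowel)+10=o, r(cons)+1=s.

usnos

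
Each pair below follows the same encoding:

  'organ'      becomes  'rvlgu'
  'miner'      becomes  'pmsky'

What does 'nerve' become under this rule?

In organ: o→r is +3, r→v is +4, g→l is +5, a→g is +6 — the shift increases by 1 each position. Each letter shifts forward by (position + 3), i.e. 3, 4, 5, … — the shift grows by one for each successive letter.
On nerve: n+3=q, e+4=i, r+5=w, v+6=b, e+7=l.

qiwbl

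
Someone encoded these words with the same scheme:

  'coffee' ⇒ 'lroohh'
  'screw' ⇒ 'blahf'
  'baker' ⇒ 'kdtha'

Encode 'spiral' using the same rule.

The shift depends on letter class: consonant c→l is +9, but vowel o→r is +3. The rule splits by letter class: vowels +3, consonants +9.
For spiral: s(cons)+9=b, p(cons)+9=y, i(vowel)+3=l, r(cons)+9=a, a(vowel)+3=d, l(cons)+9=u.

byladu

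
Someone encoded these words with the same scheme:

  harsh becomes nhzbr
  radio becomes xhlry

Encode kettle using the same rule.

qlbcvp

In harsh: h→n is +6, a→h is +7, r→z is +8, s→b is +9 — the shift increases by 1 each position. Each letter shifts forward by (position + 6), i.e. 6, 7, 8, … — the shift grows by one for each successive letter.
On kettle: k+6=q, e+7=l, t+8=b, t+9=c, l+10=v, e+11=p.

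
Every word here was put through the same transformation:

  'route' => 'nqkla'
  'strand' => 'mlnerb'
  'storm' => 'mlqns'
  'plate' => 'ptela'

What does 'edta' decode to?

able

Treating letters as 0–25, the rule is x ↦ 25x + 4 (mod 26).
Reversing it on edta: e(4)→25·(4−4)≡0=a; d(3)→25·(3−4)≡1=b; t(19)→25·(19−4)≡11=l; a(0)→25·(0−4)≡4=e (all mod 26).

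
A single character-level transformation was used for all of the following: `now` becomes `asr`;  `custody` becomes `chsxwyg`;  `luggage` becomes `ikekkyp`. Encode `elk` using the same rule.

opi

The output letters match the input read backwards, each shifted +4: now reversed is won. The word is reversed, then every letter is shifted forward by 4.
Applying it to elk: reverse → kle; then shift: k+4=o, l+4=p, e+4=i.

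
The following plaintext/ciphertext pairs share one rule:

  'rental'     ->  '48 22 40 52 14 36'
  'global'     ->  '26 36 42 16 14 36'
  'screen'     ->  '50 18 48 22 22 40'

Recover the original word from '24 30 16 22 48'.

r(#18)→48 and e(#5)→22: differences scale by 2, so n = 2·pos + 12. With a=1..z=26, the number is 2·pos + 12.
Undoing it on 24 30 16 22 48: 24→(24−12)÷2=6=f, 30→(30−12)÷2=9=i, 16→(16−12)÷2=2=b, 22→(22−12)÷2=5=e, 48→(48−12)÷2=18=r.

fiber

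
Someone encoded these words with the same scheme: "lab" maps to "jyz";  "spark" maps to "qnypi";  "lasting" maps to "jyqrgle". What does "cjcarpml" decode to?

electron

Compare letters: l→j is +24, a→y is +24, b→z is +24 — a constant shift. Each letter is shifted forward by 24 in the alphabet (a Caesar shift of +24).
Reversing it on cjcarpml: c−24=e, j−24=l, c−24=e, a−24=c, r−24=t, p−24=r, m−24=o, l−24=n.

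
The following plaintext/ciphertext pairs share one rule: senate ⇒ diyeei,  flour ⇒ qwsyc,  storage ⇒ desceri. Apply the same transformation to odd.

soo

The shift depends on letter class: consonant s→d is +11, but vowel e→i is +4. The rule splits by letter class: vowels +4, consonants +11.
Applying it to odd: o(vowel)+4=s, d(cons)+11=o, d(cons)+11=o.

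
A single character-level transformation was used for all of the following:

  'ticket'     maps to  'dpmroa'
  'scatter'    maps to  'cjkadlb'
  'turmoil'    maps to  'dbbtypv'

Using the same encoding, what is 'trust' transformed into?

Shifts by position in ticket: pos 0: t→d (+10), pos 1: i→p (+7), pos 2: c→m (+10), pos 3: k→r (+7) — repeating every 2. A repeating key of period 2 is used — shifts +10, +7 over and over.
For trust: t+10=d, r+7=y, u+10=e, s+7=z, t+10=d.

dyezd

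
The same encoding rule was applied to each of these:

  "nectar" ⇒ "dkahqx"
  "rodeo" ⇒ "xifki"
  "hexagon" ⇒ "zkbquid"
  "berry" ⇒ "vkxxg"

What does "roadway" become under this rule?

This is an affine cipher: with a=0,…,z=25, each position x becomes (5x+16) mod 26.
Applying it to roadway: r(17)→5·17+16≡23=x; o(14)→5·14+16≡8=i; a(0)→5·0+16≡16=q; d(3)→5·3+16≡5=f; w(22)→5·22+16≡22=w; a(0)→5·0+16≡16=q; y(24)→5·24+16≡6=g (all mod 26).

xiqfwqg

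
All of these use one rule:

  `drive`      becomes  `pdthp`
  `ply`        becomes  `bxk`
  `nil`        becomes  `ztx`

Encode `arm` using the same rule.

The shift depends on letter class: consonant d→p is +12, but vowel i→t is +11. Vowels shift forward by 11 and consonants shift forward by 12.
On arm: a(vowel)+11=l, r(cons)+12=d, m(cons)+12=y.

ldy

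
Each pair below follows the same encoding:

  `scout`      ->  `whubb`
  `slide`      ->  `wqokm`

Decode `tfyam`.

paste

In scout: s→w is +4, c→h is +5, o→u is +6, u→b is +7 — the shift increases by 1 each position. Letter i (0-indexed) is shifted by i+4, so successive shifts are 4, 5, 6, ….
Decoding tfyam: t−4=p, f−5=a, y−6=s, a−7=t, m−8=e.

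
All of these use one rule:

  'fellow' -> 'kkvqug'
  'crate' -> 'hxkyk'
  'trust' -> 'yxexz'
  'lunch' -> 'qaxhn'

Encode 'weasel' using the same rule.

bkkxkv

Shifts by position in fellow: pos 0: f→k (+5), pos 1: e→k (+6), pos 2: l→v (+10), pos 3: l→q (+5), pos 4: o→u (+6), pos 5: w→g (+10) — repeating every 3. It's a Vigenère-style cipher with numeric key [5,6,10]: position i shifts by key[i mod 3].
Applying it to weasel: w+5=b, e+6=k, a+10=k, s+5=x, e+6=k, l+10=v.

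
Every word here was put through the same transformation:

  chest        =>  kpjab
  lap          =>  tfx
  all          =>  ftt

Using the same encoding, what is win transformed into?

Vowels shift forward by 5 and consonants shift forward by 8.
On win: w(cons)+8=e, i(vowel)+5=n, n(cons)+8=v.

env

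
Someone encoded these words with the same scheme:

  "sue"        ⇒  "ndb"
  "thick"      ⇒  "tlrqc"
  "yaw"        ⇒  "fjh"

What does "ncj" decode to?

ate

The word is reversed, then every letter is shifted forward by 9.
Undoing it on ncj: shift back: n−9=e, c−9=t, j−9=a → eta; then reverse → ate.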